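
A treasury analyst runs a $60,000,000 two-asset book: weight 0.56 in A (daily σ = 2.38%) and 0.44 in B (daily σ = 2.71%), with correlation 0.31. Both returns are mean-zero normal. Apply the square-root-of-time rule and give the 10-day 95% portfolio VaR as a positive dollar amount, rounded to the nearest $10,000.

σ_p = √(0.56²·2.38² + 0.44²·2.71² + 2·0.31·0.56·0.44·2.38·2.71) = 2.045%.
σ_{10d} = 2.045% × √10 = 6.467%.
z(95%) = 1.645.
VaR = 1.645 × 6.467% = 10.638%; on $60,000,000 that is $6,382,800.

$6,380,000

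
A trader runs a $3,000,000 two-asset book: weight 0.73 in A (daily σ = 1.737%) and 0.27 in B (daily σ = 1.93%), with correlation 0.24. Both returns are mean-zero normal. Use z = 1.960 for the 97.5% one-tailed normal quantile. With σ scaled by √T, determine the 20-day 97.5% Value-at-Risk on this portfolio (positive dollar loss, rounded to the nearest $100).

σ_p = √(0.73²·1.737² + 0.27²·1.93² + 2·0.24·0.73·0.27·1.737·1.93) = 1.482%.
σ_{20d} = 1.482% × √20 = 6.628%.
VaR = 1.960 × 6.628% = 12.991%; on $3,000,000 that is $389,730.

$389,700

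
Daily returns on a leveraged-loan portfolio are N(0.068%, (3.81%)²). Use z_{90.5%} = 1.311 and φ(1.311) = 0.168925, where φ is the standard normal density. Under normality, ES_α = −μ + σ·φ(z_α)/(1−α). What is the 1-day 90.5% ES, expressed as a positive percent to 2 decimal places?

6.71%

Tail multiplier: φ(z)/(1−α) = 0.168925 / 0.095 = 1.778.
ES = −(0.068%) + 3.81% × 1.778 = 6.706%.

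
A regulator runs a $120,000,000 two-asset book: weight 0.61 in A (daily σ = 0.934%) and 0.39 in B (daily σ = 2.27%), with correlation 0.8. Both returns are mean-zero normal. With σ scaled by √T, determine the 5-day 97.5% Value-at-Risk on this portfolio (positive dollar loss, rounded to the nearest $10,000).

$7,280,000

σ_p = √(0.61²·0.934² + 0.39²·2.27² + 2·0.8·0.61·0.39·0.934·2.27) = 1.384%.
σ_{5d} = 1.384% × √5 = 3.095%.
z(97.5%) = 1.960.
VaR = 1.960 × 3.095% = 6.066%; on $120,000,000 that is $7,279,200.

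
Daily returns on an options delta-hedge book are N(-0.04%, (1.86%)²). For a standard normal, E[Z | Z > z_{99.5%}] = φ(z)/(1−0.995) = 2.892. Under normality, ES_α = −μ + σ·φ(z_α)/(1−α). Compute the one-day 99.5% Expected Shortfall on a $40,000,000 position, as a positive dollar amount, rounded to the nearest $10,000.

$2,170,000

ES = −(-0.04%) + 1.86% × 2.892 = 5.419%.
On $40,000,000: 0.05419 × $40,000,000 = $2,167,600.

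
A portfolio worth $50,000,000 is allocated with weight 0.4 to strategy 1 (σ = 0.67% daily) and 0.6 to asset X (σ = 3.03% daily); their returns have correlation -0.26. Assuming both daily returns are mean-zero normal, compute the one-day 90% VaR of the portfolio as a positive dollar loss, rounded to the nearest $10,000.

σ_p² = 0.4²·0.67² + 0.6²·3.03² + 2·-0.26·0.4·0.6·0.67·3.03 = 3.1236 (%²).
σ_p = √3.1236 = 1.767%.
At 90%, z = 1.282.
VaR = 1.282 × 1.767% = 2.265%; on $50,000,000 that is $1,132,500.

$1,130,000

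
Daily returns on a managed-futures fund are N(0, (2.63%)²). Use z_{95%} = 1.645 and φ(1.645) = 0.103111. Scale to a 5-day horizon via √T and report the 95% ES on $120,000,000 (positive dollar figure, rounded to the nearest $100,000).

σ_{5d} = 2.63% × √5 = 5.881%.
ES multiplier = φ(z)/(1−α) = 0.103111/0.05 = 2.062.
ES = 5.881% × 2.062 = 12.127%; on $120,000,000: $14,552,400.

$14,600,000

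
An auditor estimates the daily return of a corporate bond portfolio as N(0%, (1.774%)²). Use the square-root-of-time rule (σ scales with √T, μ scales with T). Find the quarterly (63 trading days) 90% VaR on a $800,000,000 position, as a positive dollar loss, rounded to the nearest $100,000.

$144,400,000

At 90%, z = 1.282.
σ_{63d} = 1.774% × √63 = 14.081%.
VaR = 1.282 × 14.081% = 18.052%.
On $800,000,000: 0.18052 × $800,000,000 = $144,416,000.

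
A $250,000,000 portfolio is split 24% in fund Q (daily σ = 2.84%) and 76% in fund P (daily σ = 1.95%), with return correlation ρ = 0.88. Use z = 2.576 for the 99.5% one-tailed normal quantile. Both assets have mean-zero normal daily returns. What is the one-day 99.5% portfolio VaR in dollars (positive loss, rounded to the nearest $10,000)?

σ_p² = 0.24²·2.84² + 0.76²·1.95² + 2·0.88·0.24·0.76·2.84·1.95 = 4.4387 (%²).
σ_p = √4.4387 = 2.107%.
VaR = 2.576 × 2.107% = 5.428%; on $250,000,000 that is $13,570,000.

$13,570,000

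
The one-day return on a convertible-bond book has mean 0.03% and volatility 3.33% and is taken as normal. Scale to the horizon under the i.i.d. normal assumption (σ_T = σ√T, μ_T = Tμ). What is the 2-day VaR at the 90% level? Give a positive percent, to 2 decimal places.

At 90%, z = 1.282.
σ_{2d} = 3.33% × √2 = 4.709%; μ_{2d} = 2 × 0.03% = 0.060%.
VaR = −(0.060%) + 1.282 × 4.709% = 5.977%.

5.98%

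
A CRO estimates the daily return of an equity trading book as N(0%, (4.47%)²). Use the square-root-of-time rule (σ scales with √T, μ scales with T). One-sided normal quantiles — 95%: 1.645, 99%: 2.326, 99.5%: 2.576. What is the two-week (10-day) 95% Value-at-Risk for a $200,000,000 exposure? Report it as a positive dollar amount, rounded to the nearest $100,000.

$46,500,000

σ_{10d} = 4.47% × √10 = 14.135%.
VaR = 1.645 × 14.135% = 23.252%.
On $200,000,000: 0.23252 × $200,000,000 = $46,504,000.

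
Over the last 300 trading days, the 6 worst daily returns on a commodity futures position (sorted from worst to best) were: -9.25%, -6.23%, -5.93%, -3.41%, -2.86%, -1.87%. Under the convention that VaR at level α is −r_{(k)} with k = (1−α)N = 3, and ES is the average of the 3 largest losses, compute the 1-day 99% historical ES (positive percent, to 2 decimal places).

The 3 worst returns sum to -21.41%.
ES = −(-21.41%) / 3 = 7.1366…% ≈ 7.14%.

7.14%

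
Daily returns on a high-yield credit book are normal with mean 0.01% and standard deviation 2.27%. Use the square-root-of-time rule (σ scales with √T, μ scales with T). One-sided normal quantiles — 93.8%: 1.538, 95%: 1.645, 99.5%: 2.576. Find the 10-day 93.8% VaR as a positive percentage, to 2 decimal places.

σ_{10d} = 2.27% × √10 = 7.178%; μ_{10d} = 10 × 0.01% = 0.100%.
VaR = −(0.100%) + 1.538 × 7.178% = 10.940%.

10.94%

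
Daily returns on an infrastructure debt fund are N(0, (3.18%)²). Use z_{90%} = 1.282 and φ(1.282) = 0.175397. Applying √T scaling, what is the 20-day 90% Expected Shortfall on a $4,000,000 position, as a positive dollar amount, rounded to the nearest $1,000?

$998,000

σ_{20d} = 3.18% × √20 = 14.221%.
ES multiplier = φ(z)/(1−α) = 0.175397/0.1 = 1.754.
ES = 14.221% × 1.754 = 24.944%; on $4,000,000: $997,760.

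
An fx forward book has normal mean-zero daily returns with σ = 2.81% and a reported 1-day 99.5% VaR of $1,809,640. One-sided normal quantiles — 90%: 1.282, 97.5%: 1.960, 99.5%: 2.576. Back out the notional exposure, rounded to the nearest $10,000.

$25,000,000

VaR as a fraction of value: z·σ = 2.576 × 2.81% = 7.23856%.
Position = $1,809,640 / 0.0723856 = $25,000,000.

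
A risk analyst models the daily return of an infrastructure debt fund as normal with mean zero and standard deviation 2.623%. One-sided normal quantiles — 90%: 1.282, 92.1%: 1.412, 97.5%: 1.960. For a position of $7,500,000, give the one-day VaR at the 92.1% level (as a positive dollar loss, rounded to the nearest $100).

$277,800

VaR = z·σ = 1.412 × 2.623% = 3.704%.
On $7,500,000: 0.03704 × $7,500,000 = $277,800.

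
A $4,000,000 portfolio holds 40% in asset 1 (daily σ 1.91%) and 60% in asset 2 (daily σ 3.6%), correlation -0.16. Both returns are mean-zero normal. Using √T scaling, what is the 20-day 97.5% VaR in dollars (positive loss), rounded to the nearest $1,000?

$762,000

σ_p = √(0.4²·1.91² + 0.6²·3.6² + 2·-0.16·0.4·0.6·1.91·3.6) = 2.173%.
σ_{20d} = 2.173% × √20 = 9.718%.
z(97.5%) = 1.960.
VaR = 1.960 × 9.718% = 19.047%; on $4,000,000 that is $761,880.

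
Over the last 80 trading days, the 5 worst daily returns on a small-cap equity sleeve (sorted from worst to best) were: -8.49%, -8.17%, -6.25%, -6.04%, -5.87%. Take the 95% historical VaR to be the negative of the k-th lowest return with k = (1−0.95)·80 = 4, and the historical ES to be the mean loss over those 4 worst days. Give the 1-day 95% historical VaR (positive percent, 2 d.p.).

k = 4; the 4th lowest return is -6.04%, so VaR = 6.04%.

6.04%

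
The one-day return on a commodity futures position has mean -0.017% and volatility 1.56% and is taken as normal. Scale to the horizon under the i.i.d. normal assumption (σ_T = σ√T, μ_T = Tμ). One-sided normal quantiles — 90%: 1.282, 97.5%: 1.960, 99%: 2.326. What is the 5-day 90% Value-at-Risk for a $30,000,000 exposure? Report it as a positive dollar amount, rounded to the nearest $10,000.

$1,370,000

σ_{5d} = 1.56% × √5 = 3.488%; μ_{5d} = 5 × -0.017% = -0.085%.
VaR = −(-0.085%) + 1.282 × 3.488% = 4.557%.
On $30,000,000: 0.04557 × $30,000,000 = $1,367,100.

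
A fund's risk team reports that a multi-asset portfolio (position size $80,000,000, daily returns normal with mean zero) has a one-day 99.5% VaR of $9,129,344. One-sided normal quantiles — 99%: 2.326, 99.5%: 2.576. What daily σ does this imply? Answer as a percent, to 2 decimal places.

4.43%

VaR as a fraction: $9,129,344 / $80,000,000 = 11.412%.
σ = VaR / z = 11.412% / 2.576 = 4.430%.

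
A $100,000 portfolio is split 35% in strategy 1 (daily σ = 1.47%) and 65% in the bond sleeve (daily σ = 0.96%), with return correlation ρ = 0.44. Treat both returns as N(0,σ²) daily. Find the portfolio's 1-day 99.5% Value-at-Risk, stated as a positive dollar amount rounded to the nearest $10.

σ_p² = 0.35²·1.47² + 0.65²·0.96² + 2·0.44·0.35·0.65·1.47·0.96 = 0.9366 (%²).
σ_p = √0.9366 = 0.968%.
At 99.5%, z = 2.576.
VaR = 2.576 × 0.968% = 2.494%; on $100,000 that is $2,494.

$2,490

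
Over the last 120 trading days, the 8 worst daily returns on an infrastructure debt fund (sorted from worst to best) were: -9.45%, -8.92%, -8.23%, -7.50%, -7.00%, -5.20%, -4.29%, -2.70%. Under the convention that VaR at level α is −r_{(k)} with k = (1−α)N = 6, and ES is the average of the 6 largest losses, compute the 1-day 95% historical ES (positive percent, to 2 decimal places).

The 6 worst returns sum to -46.30%.
ES = −(-46.30%) / 6 = 7.7166…% ≈ 7.72%.

7.72%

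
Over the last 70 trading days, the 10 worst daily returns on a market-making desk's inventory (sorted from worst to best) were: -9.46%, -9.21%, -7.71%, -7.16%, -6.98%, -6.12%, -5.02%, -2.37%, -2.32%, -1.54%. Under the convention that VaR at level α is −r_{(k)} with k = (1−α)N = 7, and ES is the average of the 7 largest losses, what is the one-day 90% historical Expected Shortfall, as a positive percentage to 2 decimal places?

The 7 worst returns sum to -51.66%.
ES = −(-51.66%) / 7 = 7.38%.

7.38%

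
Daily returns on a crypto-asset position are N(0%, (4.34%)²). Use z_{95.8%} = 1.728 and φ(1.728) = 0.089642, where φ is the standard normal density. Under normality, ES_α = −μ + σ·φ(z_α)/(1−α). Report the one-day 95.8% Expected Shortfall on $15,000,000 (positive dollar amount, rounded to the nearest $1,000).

Tail multiplier: φ(z)/(1−α) = 0.089642 / 0.042 = 2.134.
ES = 4.34% × 2.134 = 9.262%.
On $15,000,000: 0.09262 × $15,000,000 = $1,389,300.

$1,389,000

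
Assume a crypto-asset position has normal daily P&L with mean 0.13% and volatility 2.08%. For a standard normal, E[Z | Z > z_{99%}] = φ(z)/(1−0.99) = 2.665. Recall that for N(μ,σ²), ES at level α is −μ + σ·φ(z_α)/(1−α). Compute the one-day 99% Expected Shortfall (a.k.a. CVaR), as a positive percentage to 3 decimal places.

5.413%

ES = −(0.13%) + 2.08% × 2.665 = 5.413%.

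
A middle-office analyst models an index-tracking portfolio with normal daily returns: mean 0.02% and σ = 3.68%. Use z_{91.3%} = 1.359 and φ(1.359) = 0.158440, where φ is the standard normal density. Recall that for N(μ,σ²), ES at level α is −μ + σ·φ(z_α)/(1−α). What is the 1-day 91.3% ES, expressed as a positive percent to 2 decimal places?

Tail multiplier: φ(z)/(1−α) = 0.158440 / 0.087 = 1.821.
ES = −(0.02%) + 3.68% × 1.821 = 6.681%.

6.68%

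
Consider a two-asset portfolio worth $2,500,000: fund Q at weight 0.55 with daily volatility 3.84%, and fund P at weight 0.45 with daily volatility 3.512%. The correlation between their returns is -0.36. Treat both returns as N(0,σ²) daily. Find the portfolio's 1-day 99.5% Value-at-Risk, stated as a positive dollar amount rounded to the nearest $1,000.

σ_p² = 0.55²·3.84² + 0.45²·3.512² + 2·-0.36·0.55·0.45·3.84·3.512 = 4.5550 (%²).
σ_p = √4.5550 = 2.134%.
At 99.5%, z = 2.576.
VaR = 2.576 × 2.134% = 5.497%; on $2,500,000 that is $137,425.

$137,000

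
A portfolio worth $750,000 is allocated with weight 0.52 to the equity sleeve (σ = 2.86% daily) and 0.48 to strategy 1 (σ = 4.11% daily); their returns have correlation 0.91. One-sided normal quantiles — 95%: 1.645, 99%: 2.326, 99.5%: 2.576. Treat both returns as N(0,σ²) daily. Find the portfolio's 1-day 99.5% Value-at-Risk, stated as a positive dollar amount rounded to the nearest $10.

σ_p² = 0.52²·2.86² + 0.48²·4.11² + 2·0.91·0.52·0.48·2.86·4.11 = 11.4435 (%²).
σ_p = √11.4435 = 3.383%.
VaR = 2.576 × 3.383% = 8.715%; on $750,000 that is $65,363.

$65,360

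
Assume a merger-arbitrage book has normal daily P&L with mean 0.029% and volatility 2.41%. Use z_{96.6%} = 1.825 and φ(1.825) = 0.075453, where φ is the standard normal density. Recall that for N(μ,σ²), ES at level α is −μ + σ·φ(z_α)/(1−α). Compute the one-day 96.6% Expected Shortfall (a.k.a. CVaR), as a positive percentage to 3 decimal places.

5.319%

Tail multiplier: φ(z)/(1−α) = 0.075453 / 0.034 = 2.219.
ES = −(0.029%) + 2.41% × 2.219 = 5.319%.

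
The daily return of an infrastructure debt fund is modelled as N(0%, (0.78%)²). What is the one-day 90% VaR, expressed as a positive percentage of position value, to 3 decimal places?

1.000%

At 90% one-sided, z = 1.282.
VaR = z·σ = 1.282 × 0.78% = 1.000%.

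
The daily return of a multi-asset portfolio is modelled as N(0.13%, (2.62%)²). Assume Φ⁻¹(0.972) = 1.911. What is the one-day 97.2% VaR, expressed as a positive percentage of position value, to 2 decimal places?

4.88%

VaR = −μ + z·σ = −(0.13%) + 1.911 × 2.62% = 4.877%.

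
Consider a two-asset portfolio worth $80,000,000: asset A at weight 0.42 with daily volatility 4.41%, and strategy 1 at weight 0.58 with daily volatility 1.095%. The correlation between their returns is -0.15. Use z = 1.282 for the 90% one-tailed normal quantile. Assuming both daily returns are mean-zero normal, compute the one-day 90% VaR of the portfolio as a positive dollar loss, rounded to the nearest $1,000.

$1,914,000

σ_p² = 0.42²·4.41² + 0.58²·1.095² + 2·-0.15·0.42·0.58·4.41·1.095 = 3.4811 (%²).
σ_p = √3.4811 = 1.866%.
VaR = 1.282 × 1.866% = 2.392%; on $80,000,000 that is $1,913,600.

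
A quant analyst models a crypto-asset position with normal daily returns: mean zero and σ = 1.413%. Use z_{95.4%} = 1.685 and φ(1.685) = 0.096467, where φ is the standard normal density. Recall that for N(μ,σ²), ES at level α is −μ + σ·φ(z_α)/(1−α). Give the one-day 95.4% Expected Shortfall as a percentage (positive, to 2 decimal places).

2.96%

Tail multiplier: φ(z)/(1−α) = 0.096467 / 0.046 = 2.097.
ES = 1.413% × 2.097 = 2.963%.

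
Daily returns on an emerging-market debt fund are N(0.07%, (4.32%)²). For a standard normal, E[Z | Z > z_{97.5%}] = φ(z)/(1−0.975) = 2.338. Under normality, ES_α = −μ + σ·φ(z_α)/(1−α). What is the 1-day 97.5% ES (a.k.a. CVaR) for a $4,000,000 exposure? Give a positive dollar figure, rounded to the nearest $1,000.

ES = −(0.07%) + 4.32% × 2.338 = 10.030%.
On $4,000,000: 0.10030 × $4,000,000 = $401,200.

$401,000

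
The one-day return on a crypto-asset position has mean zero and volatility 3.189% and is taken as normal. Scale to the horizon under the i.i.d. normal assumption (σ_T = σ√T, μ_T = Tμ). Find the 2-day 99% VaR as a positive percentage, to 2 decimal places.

10.49%

At 99%, z = 2.326.
σ_{2d} = 3.189% × √2 = 4.510%.
VaR = 2.326 × 4.510% = 10.490%.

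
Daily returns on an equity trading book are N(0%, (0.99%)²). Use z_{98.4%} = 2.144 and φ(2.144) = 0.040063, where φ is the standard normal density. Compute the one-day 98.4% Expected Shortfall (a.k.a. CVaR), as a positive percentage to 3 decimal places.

2.479%

Tail multiplier: φ(z)/(1−α) = 0.040063 / 0.016 = 2.504.
ES = 0.99% × 2.504 = 2.479%.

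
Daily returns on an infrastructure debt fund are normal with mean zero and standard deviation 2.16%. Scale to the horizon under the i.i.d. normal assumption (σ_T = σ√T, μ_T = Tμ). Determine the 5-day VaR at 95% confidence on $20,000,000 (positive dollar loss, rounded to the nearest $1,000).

At 95%, z = 1.645.
σ_{5d} = 2.16% × √5 = 4.830%.
VaR = 1.645 × 4.830% = 7.945%.
On $20,000,000: 0.07945 × $20,000,000 = $1,589,000.

$1,589,000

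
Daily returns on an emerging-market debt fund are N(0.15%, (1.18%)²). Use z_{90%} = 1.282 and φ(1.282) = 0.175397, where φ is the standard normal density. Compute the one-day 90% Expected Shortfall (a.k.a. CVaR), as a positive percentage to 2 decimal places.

Tail multiplier: φ(z)/(1−α) = 0.175397 / 0.1 = 1.754.
ES = −(0.15%) + 1.18% × 1.754 = 1.920%.

1.92%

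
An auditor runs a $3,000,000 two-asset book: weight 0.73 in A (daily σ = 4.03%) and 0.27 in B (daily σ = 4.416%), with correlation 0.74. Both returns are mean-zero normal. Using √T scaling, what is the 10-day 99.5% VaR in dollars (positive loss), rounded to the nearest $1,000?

$955,000

σ_p = √(0.73²·4.03² + 0.27²·4.416² + 2·0.74·0.73·0.27·4.03·4.416) = 3.907%.
σ_{10d} = 3.907% × √10 = 12.355%.
z(99.5%) = 2.576.
VaR = 2.576 × 12.355% = 31.826%; on $3,000,000 that is $954,780.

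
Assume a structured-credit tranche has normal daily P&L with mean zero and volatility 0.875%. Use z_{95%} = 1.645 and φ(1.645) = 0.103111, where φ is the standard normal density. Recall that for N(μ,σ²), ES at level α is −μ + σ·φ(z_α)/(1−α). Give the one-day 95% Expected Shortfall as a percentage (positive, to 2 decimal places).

Tail multiplier: φ(z)/(1−α) = 0.103111 / 0.05 = 2.062.
ES = 0.875% × 2.062 = 1.804%.

1.80%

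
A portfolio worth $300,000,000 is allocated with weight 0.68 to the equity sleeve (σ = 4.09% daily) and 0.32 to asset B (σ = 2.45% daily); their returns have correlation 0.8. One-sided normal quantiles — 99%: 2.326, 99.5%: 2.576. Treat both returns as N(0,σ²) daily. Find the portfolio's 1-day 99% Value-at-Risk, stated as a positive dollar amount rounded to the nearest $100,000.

$24,000,000

σ_p² = 0.68²·4.09² + 0.32²·2.45² + 2·0.8·0.68·0.32·4.09·2.45 = 11.8385 (%²).
σ_p = √11.8385 = 3.441%.
VaR = 2.326 × 3.441% = 8.004%; on $300,000,000 that is $24,012,000.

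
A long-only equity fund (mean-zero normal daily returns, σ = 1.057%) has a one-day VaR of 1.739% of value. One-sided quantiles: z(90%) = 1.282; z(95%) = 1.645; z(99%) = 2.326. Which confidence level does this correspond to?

95%

Implied z = VaR/σ = 1.739 / 1.057 = 1.645.
This matches z(95%) = 1.645.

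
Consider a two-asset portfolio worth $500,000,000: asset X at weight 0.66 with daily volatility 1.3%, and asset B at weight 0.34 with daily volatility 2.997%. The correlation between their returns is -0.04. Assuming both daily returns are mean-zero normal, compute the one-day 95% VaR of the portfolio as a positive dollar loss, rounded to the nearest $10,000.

$10,740,000

σ_p² = 0.66²·1.3² + 0.34²·2.997² + 2·-0.04·0.66·0.34·1.3·2.997 = 1.7045 (%²).
σ_p = √1.7045 = 1.306%.
At 95%, z = 1.645.
VaR = 1.645 × 1.306% = 2.148%; on $500,000,000 that is $10,740,000.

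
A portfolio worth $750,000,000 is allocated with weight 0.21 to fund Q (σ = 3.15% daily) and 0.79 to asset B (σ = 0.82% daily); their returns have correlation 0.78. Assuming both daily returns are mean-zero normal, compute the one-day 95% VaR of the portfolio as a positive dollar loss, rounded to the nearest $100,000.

$15,200,000

σ_p² = 0.21²·3.15² + 0.79²·0.82² + 2·0.78·0.21·0.79·3.15·0.82 = 1.5257 (%²).
σ_p = √1.5257 = 1.235%.
At 95%, z = 1.645.
VaR = 1.645 × 1.235% = 2.032%; on $750,000,000 that is $15,240,000.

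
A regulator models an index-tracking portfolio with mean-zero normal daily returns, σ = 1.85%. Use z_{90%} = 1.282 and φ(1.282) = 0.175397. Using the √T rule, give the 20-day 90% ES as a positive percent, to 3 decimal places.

14.511%

σ_{20d} = 1.85% × √20 = 8.273%.
ES multiplier = φ(z)/(1−α) = 0.175397/0.1 = 1.754.
ES = 8.273% × 1.754 = 14.511%.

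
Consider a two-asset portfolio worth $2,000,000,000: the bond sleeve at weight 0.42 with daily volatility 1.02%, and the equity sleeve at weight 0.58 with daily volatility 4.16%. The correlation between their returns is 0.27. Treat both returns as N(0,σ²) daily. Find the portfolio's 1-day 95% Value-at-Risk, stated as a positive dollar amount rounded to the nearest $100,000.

σ_p² = 0.42²·1.02² + 0.58²·4.16² + 2·0.27·0.42·0.58·1.02·4.16 = 6.5633 (%²).
σ_p = √6.5633 = 2.562%.
At 95%, z = 1.645.
VaR = 1.645 × 2.562% = 4.214%; on $2,000,000,000 that is $84,280,000.

$84,300,000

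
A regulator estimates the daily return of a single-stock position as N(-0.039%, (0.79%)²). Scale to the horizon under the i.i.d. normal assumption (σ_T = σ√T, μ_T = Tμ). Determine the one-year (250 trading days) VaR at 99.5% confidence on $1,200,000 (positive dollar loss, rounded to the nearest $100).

At 99.5%, z = 2.576.
σ_{250d} = 0.79% × √250 = 12.491%; μ_{250d} = 250 × -0.039% = -9.750%.
VaR = −(-9.750%) + 2.576 × 12.491% = 41.927%.
On $1,200,000: 0.41927 × $1,200,000 = $503,124.

$503,100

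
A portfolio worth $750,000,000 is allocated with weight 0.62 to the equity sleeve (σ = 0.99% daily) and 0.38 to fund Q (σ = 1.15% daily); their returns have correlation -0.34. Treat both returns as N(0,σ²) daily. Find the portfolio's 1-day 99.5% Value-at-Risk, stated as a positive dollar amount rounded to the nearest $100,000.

$12,000,000

σ_p² = 0.62²·0.99² + 0.38²·1.15² + 2·-0.34·0.62·0.38·0.99·1.15 = 0.3853 (%²).
σ_p = √0.3853 = 0.621%.
At 99.5%, z = 2.576.
VaR = 2.576 × 0.621% = 1.600%; on $750,000,000 that is $12,000,000.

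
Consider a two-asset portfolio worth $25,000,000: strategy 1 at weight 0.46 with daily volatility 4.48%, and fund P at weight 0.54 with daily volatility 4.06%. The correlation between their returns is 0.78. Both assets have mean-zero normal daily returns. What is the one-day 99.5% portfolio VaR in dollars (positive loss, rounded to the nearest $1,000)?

σ_p² = 0.46²·4.48² + 0.54²·4.06² + 2·0.78·0.46·0.54·4.48·4.06 = 16.1017 (%²).
σ_p = √16.1017 = 4.013%.
At 99.5%, z = 2.576.
VaR = 2.576 × 4.013% = 10.337%; on $25,000,000 that is $2,584,250.

$2,584,000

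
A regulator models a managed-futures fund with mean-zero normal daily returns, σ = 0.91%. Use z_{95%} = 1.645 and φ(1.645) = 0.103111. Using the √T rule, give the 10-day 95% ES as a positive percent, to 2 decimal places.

5.93%

σ_{10d} = 0.91% × √10 = 2.878%.
ES multiplier = φ(z)/(1−α) = 0.103111/0.05 = 2.062.
ES = 2.878% × 2.062 = 5.934%.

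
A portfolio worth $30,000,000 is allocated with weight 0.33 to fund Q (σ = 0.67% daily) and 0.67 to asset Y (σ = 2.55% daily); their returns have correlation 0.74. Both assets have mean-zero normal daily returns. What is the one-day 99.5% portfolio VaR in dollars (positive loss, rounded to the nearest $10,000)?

$1,450,000

σ_p² = 0.33²·0.67² + 0.67²·2.55² + 2·0.74·0.33·0.67·0.67·2.55 = 3.5269 (%²).
σ_p = √3.5269 = 1.878%.
At 99.5%, z = 2.576.
VaR = 2.576 × 1.878% = 4.838%; on $30,000,000 that is $1,451,400.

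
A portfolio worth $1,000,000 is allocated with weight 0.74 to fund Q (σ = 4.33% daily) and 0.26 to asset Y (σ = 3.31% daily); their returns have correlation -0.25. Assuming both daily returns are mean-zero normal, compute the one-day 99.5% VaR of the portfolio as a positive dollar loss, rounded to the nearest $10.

$79,930

σ_p² = 0.74²·4.33² + 0.26²·3.31² + 2·-0.25·0.74·0.26·4.33·3.31 = 9.6288 (%²).
σ_p = √9.6288 = 3.103%.
At 99.5%, z = 2.576.
VaR = 2.576 × 3.103% = 7.993%; on $1,000,000 that is $79,930.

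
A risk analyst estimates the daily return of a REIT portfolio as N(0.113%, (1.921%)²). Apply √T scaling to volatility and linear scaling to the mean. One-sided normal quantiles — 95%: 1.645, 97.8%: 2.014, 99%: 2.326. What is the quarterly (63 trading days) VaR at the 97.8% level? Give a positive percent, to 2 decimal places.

σ_{63d} = 1.921% × √63 = 15.247%; μ_{63d} = 63 × 0.113% = 7.119%.
VaR = −(7.119%) + 2.014 × 15.247% = 23.588%.

23.59%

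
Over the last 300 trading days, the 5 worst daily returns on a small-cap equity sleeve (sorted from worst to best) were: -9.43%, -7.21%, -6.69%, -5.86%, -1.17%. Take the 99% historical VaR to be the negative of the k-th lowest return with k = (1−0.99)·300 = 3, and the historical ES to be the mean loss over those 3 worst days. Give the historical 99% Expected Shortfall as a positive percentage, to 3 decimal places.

The 3 worst returns sum to -23.33%.
ES = −(-23.33%) / 3 = 7.7766…% ≈ 7.777%.

7.777%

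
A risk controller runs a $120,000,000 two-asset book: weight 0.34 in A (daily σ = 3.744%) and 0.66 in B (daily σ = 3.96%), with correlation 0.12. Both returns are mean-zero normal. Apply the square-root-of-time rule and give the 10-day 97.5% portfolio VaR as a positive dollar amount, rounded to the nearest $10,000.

σ_p = √(0.34²·3.744² + 0.66²·3.96² + 2·0.12·0.34·0.66·3.744·3.96) = 3.041%.
σ_{10d} = 3.041% × √10 = 9.616%.
z(97.5%) = 1.960.
VaR = 1.960 × 9.616% = 18.847%; on $120,000,000 that is $22,616,400.

$22,620,000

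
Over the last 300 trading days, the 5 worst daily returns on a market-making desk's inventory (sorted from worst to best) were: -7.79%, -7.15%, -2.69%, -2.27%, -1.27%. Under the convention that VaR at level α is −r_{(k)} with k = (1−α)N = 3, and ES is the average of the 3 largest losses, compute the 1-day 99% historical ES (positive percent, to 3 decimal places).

The 3 worst returns sum to -17.63%.
ES = −(-17.63%) / 3 = 5.8766…% ≈ 5.877%.

5.877%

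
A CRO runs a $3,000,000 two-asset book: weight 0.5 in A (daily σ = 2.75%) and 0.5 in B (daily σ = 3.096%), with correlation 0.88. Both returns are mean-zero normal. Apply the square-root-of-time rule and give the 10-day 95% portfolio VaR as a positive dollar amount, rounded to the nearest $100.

$442,300

σ_p = √(0.5²·2.75² + 0.5²·3.096² + 2·0.88·0.5·0.5·2.75·3.096) = 2.834%.
σ_{10d} = 2.834% × √10 = 8.962%.
z(95%) = 1.645.
VaR = 1.645 × 8.962% = 14.742%; on $3,000,000 that is $442,260.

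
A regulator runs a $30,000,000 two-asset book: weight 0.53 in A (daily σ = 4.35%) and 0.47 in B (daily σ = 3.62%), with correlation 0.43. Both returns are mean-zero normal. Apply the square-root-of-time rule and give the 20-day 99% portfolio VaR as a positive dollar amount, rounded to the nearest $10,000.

σ_p = √(0.53²·4.35² + 0.47²·3.62² + 2·0.43·0.53·0.47·4.35·3.62) = 3.403%.
σ_{20d} = 3.403% × √20 = 15.219%.
z(99%) = 2.326.
VaR = 2.326 × 15.219% = 35.399%; on $30,000,000 that is $10,619,700.

$10,620,000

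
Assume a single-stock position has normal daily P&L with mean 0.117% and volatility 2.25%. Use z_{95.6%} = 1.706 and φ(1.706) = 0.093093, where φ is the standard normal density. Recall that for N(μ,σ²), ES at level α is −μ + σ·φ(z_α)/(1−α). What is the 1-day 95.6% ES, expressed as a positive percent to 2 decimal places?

4.64%

Tail multiplier: φ(z)/(1−α) = 0.093093 / 0.044 = 2.116.
ES = −(0.117%) + 2.25% × 2.116 = 4.644%.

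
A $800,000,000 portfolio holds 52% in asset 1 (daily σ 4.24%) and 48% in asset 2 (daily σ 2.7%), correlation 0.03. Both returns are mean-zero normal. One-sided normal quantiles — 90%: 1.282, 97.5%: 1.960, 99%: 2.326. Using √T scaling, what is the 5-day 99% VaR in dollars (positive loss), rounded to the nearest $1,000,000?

σ_p = √(0.52²·4.24² + 0.48²·2.7² + 2·0.03·0.52·0.48·4.24·2.7) = 2.591%.
σ_{5d} = 2.591% × √5 = 5.794%.
VaR = 2.326 × 5.794% = 13.477%; on $800,000,000 that is $107,816,000.

$108,000,000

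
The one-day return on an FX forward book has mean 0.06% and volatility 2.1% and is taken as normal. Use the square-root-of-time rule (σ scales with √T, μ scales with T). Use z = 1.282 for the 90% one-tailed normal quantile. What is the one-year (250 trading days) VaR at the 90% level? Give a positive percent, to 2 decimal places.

σ_{250d} = 2.1% × √250 = 33.204%; μ_{250d} = 250 × 0.06% = 15.000%.
VaR = −(15.000%) + 1.282 × 33.204% = 27.568%.

27.57%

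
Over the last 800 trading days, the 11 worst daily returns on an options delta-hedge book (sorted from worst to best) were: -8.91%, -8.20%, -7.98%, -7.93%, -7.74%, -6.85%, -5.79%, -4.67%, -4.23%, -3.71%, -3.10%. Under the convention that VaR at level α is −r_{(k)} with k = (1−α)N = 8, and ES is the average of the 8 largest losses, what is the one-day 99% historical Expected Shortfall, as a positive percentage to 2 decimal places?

7.26%

The 8 worst returns sum to -58.07%.
ES = −(-58.07%) / 8 = 7.25875% ≈ 7.26%.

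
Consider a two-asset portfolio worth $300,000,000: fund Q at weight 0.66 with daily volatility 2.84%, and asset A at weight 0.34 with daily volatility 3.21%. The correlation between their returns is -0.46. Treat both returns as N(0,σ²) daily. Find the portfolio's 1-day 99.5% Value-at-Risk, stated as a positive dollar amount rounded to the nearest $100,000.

σ_p² = 0.66²·2.84² + 0.34²·3.21² + 2·-0.46·0.66·0.34·2.84·3.21 = 2.8225 (%²).
σ_p = √2.8225 = 1.680%.
At 99.5%, z = 2.576.
VaR = 2.576 × 1.680% = 4.328%; on $300,000,000 that is $12,984,000.

$13,000,000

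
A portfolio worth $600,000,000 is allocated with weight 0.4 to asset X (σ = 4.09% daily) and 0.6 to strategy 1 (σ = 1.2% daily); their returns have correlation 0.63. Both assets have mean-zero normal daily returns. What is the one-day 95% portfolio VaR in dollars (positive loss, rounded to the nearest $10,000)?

σ_p² = 0.4²·4.09² + 0.6²·1.2² + 2·0.63·0.4·0.6·4.09·1.2 = 4.6791 (%²).
σ_p = √4.6791 = 2.163%.
At 95%, z = 1.645.
VaR = 1.645 × 2.163% = 3.558%; on $600,000,000 that is $21,348,000.

$21,350,000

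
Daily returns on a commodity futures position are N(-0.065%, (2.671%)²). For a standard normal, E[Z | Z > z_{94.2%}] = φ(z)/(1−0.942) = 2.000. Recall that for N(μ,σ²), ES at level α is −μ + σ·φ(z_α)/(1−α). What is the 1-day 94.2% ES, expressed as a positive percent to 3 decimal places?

5.407%

ES = −(-0.065%) + 2.671% × 2.000 = 5.407%.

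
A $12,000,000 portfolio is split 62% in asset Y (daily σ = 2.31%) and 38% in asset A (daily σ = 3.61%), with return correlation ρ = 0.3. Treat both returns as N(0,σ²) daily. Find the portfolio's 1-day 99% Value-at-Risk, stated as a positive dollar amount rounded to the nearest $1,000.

$631,000

σ_p² = 0.62²·2.31² + 0.38²·3.61² + 2·0.3·0.62·0.38·2.31·3.61 = 5.1118 (%²).
σ_p = √5.1118 = 2.261%.
At 99%, z = 2.326.
VaR = 2.326 × 2.261% = 5.259%; on $12,000,000 that is $631,080.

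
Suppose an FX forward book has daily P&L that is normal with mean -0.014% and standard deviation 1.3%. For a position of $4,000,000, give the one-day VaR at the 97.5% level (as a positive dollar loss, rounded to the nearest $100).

$102,500

At 97.5% one-sided, z = 1.960.
VaR = −μ + z·σ = −(-0.014%) + 1.960 × 1.3% = 2.562%.
On $4,000,000: 0.02562 × $4,000,000 = $102,480.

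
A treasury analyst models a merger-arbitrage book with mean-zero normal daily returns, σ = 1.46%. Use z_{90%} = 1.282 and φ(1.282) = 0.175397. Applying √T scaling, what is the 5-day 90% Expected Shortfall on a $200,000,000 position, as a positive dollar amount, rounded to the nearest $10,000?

σ_{5d} = 1.46% × √5 = 3.265%.
ES multiplier = φ(z)/(1−α) = 0.175397/0.1 = 1.754.
ES = 3.265% × 1.754 = 5.727%; on $200,000,000: $11,454,000.

$11,450,000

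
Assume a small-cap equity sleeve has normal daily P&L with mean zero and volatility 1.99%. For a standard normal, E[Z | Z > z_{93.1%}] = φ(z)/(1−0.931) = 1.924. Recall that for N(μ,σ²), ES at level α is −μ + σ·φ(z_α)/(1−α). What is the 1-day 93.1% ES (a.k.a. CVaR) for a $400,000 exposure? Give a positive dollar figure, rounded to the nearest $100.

ES = 1.99% × 1.924 = 3.829%.
On $400,000: 0.03829 × $400,000 = $15,316.

$15,300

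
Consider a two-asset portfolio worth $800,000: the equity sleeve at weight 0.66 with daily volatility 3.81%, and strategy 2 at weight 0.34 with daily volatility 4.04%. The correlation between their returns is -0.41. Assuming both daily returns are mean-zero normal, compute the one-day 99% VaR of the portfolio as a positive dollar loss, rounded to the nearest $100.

σ_p² = 0.66²·3.81² + 0.34²·4.04² + 2·-0.41·0.66·0.34·3.81·4.04 = 5.3777 (%²).
σ_p = √5.3777 = 2.319%.
At 99%, z = 2.326.
VaR = 2.326 × 2.319% = 5.394%; on $800,000 that is $43,152.

$43,200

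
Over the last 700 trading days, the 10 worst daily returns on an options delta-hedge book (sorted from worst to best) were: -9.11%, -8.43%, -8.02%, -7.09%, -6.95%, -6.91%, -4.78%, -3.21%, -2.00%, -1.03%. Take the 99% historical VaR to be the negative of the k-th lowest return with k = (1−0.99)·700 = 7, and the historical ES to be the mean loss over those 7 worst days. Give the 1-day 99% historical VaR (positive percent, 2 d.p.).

k = 7; the 7th lowest return is -4.78%, so VaR = 4.78%.

4.78%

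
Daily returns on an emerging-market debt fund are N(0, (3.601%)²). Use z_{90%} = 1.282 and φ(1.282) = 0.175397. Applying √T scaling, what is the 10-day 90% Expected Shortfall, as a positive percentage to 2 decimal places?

σ_{10d} = 3.601% × √10 = 11.387%.
ES multiplier = φ(z)/(1−α) = 0.175397/0.1 = 1.754.
ES = 11.387% × 1.754 = 19.973%.

19.97%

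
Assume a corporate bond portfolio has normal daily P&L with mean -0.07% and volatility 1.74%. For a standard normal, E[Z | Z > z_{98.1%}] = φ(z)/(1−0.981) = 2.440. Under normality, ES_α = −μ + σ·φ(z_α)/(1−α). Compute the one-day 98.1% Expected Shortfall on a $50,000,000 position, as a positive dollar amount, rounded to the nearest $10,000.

$2,160,000

ES = −(-0.07%) + 1.74% × 2.440 = 4.316%.
On $50,000,000: 0.04316 × $50,000,000 = $2,158,000.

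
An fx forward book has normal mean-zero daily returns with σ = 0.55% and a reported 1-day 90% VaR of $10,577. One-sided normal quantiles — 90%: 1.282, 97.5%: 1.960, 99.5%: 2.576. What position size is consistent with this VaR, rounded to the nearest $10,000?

$1,500,000

VaR as a fraction of value: z·σ = 1.282 × 0.55% = 0.7051%.
Position = $10,577 / 0.007051 = $1,500,071.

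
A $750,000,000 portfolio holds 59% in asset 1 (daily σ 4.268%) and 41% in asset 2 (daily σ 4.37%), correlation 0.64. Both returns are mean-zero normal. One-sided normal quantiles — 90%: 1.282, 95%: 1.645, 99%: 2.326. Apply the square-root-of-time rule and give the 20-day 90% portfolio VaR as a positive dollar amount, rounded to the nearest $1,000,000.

$168,000,000

σ_p = √(0.59²·4.268² + 0.41²·4.37² + 2·0.64·0.59·0.41·4.268·4.37) = 3.915%.
σ_{20d} = 3.915% × √20 = 17.508%.
VaR = 1.282 × 17.508% = 22.445%; on $750,000,000 that is $168,337,500.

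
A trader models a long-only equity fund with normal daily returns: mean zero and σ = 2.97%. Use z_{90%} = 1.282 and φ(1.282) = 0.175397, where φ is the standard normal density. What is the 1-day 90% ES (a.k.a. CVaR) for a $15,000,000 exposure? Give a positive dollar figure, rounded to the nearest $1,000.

Tail multiplier: φ(z)/(1−α) = 0.175397 / 0.1 = 1.754.
ES = 2.97% × 1.754 = 5.209%.
On $15,000,000: 0.05209 × $15,000,000 = $781,350.

$781,000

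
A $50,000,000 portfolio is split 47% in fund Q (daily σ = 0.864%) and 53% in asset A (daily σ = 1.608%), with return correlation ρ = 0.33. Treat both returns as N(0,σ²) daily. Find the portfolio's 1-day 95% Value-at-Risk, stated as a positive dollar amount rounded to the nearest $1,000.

$870,000

σ_p² = 0.47²·0.864² + 0.53²·1.608² + 2·0.33·0.47·0.53·0.864·1.608 = 1.1196 (%²).
σ_p = √1.1196 = 1.058%.
At 95%, z = 1.645.
VaR = 1.645 × 1.058% = 1.740%; on $50,000,000 that is $870,000.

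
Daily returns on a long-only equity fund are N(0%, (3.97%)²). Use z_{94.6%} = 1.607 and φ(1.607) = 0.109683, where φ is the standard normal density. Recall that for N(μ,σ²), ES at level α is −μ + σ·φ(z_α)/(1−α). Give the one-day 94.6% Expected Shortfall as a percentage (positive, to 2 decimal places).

Tail multiplier: φ(z)/(1−α) = 0.109683 / 0.054 = 2.031.
ES = 3.97% × 2.031 = 8.063%.

8.06%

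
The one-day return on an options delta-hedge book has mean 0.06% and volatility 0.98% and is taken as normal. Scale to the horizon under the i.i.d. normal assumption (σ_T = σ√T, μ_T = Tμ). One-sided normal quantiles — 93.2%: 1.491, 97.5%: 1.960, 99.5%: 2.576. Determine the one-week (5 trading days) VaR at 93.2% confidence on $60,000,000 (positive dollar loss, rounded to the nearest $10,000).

$1,780,000

σ_{5d} = 0.98% × √5 = 2.191%; μ_{5d} = 5 × 0.06% = 0.300%.
VaR = −(0.300%) + 1.491 × 2.191% = 2.967%.
On $60,000,000: 0.02967 × $60,000,000 = $1,780,200.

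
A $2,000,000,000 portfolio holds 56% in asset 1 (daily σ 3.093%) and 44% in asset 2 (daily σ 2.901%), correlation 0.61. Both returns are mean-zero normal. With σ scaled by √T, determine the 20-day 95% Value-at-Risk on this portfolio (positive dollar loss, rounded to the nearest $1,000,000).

$398,000,000

σ_p = √(0.56²·3.093² + 0.44²·2.901² + 2·0.61·0.56·0.44·3.093·2.901) = 2.707%.
σ_{20d} = 2.707% × √20 = 12.106%.
z(95%) = 1.645.
VaR = 1.645 × 12.106% = 19.914%; on $2,000,000,000 that is $398,280,000.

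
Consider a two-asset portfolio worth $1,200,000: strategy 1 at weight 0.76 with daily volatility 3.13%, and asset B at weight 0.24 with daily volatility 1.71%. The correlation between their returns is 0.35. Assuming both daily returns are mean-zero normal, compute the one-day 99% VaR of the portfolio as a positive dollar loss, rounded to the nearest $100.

σ_p² = 0.76²·3.13² + 0.24²·1.71² + 2·0.35·0.76·0.24·3.13·1.71 = 6.5105 (%²).
σ_p = √6.5105 = 2.552%.
At 99%, z = 2.326.
VaR = 2.326 × 2.552% = 5.936%; on $1,200,000 that is $71,232.

$71,200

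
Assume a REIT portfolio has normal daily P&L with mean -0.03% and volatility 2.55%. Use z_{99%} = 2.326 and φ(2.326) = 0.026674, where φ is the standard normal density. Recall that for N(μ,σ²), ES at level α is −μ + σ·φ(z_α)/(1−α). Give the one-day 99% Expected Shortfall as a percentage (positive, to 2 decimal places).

6.83%

Tail multiplier: φ(z)/(1−α) = 0.026674 / 0.01 = 2.667.
ES = −(-0.03%) + 2.55% × 2.667 = 6.831%.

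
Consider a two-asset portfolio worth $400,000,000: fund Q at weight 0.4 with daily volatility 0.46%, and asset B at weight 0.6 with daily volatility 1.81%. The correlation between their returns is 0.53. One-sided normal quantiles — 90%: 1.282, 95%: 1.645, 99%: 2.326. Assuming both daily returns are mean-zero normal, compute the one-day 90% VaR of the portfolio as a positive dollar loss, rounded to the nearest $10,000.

σ_p² = 0.4²·0.46² + 0.6²·1.81² + 2·0.53·0.4·0.6·0.46·1.81 = 1.4251 (%²).
σ_p = √1.4251 = 1.194%.
VaR = 1.282 × 1.194% = 1.531%; on $400,000,000 that is $6,124,000.

$6,120,000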